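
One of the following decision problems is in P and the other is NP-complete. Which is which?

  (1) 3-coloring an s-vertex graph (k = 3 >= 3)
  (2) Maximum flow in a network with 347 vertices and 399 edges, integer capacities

(1) is NP-complete: graph k-coloring for k>=3 is NP-complete by reduction from 3-SAT.
(2) is P: Edmonds-Karp / push-relabel run in polynomial time.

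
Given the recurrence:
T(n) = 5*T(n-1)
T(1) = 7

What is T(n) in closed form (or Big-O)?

Each step multiplies by 5. T(n) = T(1)*5^(n-1) = 7*5^(n-1).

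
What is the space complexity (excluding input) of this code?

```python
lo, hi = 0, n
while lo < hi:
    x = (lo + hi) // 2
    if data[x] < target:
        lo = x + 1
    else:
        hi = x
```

Space complexity: O(1).
Only a constant amount of auxiliary storage is used; nothing grows with n.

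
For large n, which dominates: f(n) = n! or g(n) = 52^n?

f(n) = n! grows faster: n!/52^n -> infinity by Stirling.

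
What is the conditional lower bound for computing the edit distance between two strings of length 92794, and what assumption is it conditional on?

Under SETH (the Strong Exponential Time Hypothesis), edit distance on length-92794 strings cannot be computed in O(n^(2-epsilon)) time for any epsilon > 0 (Backurs-Indyk). The reduction is from CNF-SAT via the orthogonal vectors problem.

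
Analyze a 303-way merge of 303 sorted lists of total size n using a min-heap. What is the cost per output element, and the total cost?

Maintain a min-heap of size 303 holding the current head of each list. Each output step does one extract-min (O(log 303)) and one insert of that list's next element (O(log 303)). Each of the n elements passes through the heap exactly once, so the total cost is O(n log 303), i.e. O(log 303) per output element.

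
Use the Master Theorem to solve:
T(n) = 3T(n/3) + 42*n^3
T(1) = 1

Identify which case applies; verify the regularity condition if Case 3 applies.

a=3, b=3, f(n)=42*n^3.
log_3(3) = 1 < 3.
f(n) = Omega(n^(1+epsilon)) for some epsilon > 0, so Case 3 is the candidate.
Regularity: a*f(n/b) = 3*42*(n/3)^3 = (3/27)*42*n^3 <= c*f(n) with c = 3/27 < 1. Satisfied.
Case 3: T(n) = Theta(n^3).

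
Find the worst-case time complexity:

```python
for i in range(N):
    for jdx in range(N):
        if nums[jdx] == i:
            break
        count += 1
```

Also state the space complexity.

Time complexity: O(n^2).
Space complexity: O(1).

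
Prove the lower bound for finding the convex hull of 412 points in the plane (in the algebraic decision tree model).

Reduction from sorting: given 412 numbers x_1,...,x_{412}, map x_i to the point (x_i, x_i^2) on the parabola y = x^2. All points are on the convex hull, and walking the hull gives them in sorted x-order. Since sorting requires Omega(n log n), so does planar convex hull.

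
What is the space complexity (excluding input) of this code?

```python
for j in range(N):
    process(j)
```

Space complexity: O(1).
Only a constant amount of auxiliary storage is used; nothing grows with n.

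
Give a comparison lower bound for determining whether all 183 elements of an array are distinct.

In the algebraic decision-tree model, the YES region for element distinctness on 183 elements has 183! connected components (one per ordering). Ben-Or's theorem then gives a lower bound of Omega(log(n!)) = Omega(n log n).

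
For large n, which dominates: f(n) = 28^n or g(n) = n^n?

g(n) = n^n grows faster: n^n / 28^n = (n/28)^n -> infinity once n > 28.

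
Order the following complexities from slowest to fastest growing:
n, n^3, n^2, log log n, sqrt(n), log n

Ordered by growth rate: log log n < log n < sqrt(n) < n < n^2 < n^3.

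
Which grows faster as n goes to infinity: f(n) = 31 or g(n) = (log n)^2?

g(n) = (log n)^2 grows faster: any unbounded function dominates a constant.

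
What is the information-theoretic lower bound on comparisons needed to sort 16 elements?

There are 16! = 20922789888000 possible orderings. Each comparison gives 1 bit. We need at least ceil(log_2(20922789888000)) = 45 comparisons.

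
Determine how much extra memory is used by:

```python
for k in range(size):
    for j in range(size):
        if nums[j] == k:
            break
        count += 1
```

Space complexity: O(1).
Only a constant amount of auxiliary storage is used; nothing grows with n.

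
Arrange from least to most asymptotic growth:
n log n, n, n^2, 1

Ordered by growth rate: 1 < n < n log n < n^2.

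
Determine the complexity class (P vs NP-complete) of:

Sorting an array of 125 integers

This problem is in P: merge sort runs in O(n log n).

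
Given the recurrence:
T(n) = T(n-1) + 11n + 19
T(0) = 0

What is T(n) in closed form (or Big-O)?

Dominant term in sum is 11*sum(i, i=1..n) = 11*n*(n+1)/2 = O(n^2).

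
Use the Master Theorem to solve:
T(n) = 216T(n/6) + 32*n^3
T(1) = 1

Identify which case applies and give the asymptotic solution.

a=216, b=6, f(n)=32*n^3.
log_6(216) = 3, so n^(log_b(a)) = n^3.
f(n) = Theta(n^3), so Case 2 applies.
T(n) = Theta(n^3 log n).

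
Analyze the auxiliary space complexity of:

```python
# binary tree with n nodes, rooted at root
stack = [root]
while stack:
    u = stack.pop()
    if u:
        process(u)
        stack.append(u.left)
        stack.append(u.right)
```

Space complexity: O(n).
Auxiliary storage grows linearly with the input size n in the worst case.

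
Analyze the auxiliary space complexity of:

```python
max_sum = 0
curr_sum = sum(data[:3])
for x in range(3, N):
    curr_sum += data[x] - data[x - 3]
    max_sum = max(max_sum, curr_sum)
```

Space complexity: O(1).
Only a constant amount of auxiliary storage is used; nothing grows with n.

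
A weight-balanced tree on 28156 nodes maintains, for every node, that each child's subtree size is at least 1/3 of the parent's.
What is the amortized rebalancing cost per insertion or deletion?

With balance ratio 1/3, tree height is O(log_{3/1}(28156)) = O(log n). A rebalance at a node of size s costs O(s) but requires Omega(s) updates in that subtree to retrigger. Summed over the O(log n) ancestors of the touched leaf, amortized rebalancing is O(log n).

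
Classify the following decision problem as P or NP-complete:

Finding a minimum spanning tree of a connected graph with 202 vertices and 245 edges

This problem is in P: Kruskal's / Prim's algorithms run in polynomial time.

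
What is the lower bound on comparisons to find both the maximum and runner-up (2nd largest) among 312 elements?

Lower bound: finding the max needs 312-1 comparisons. By an adversary weight-doubling argument, the maximum element must personally win at least ceil(log_2(312)) = 9 comparisons in any correct algorithm. The 2nd largest is among those 9 direct losers, and distinguishing it requires 9-1 more comparisons. Total >= 312-1 + 9-1 = 319. A balanced tournament achieves this bound exactly.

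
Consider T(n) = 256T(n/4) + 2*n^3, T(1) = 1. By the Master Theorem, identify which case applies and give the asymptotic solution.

a=256, b=4, f(n)=2*n^3.
log_4(256) = 4 > 3.
Since f(n) = O(n^3) is polynomially smaller than n^4, Case 1 applies.
T(n) = Theta(n^4).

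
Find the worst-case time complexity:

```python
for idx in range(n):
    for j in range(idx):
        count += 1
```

Time complexity: O(n^2).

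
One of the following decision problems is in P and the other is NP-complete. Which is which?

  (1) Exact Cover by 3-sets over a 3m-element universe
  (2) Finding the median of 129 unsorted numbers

(1) is NP-complete: one of Karp's 21 NP-complete problems.
(2) is P: linear-time selection (median-of-medians) runs in O(n).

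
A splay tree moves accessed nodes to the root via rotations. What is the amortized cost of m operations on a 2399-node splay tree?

Using a potential function Phi = sum of log(size of subtree) for each node, each splay operation has amortized cost O(log n) where n = 2399. Bad individual operations (O(n)) are offset by decreased potential.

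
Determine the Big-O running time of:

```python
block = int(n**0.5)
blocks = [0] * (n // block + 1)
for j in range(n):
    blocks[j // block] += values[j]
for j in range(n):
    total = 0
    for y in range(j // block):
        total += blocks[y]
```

Time complexity: O(n * sqrt(n)).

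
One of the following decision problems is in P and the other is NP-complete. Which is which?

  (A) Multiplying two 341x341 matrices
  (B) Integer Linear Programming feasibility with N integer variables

(A) is P: the schoolbook algorithm runs in O(n^3).
(B) is NP-complete: ILP feasibility is NP-complete (LP relaxation is in P).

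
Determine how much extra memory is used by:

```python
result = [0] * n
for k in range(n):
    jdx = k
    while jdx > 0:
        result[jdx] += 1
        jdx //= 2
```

Space complexity: O(n).
Auxiliary storage grows linearly with the input size n in the worst case.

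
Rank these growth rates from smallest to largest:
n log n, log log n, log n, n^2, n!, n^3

Ordered by growth rate: log log n < log n < n log n < n^2 < n^3 < n!.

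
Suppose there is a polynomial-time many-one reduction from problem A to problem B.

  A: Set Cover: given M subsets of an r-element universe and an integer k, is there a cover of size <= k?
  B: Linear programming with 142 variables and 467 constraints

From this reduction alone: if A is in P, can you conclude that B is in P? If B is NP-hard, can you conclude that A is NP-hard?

A poly-time reduction A <=_p B transfers tractability DOWN (B easy => A easy) and hardness UP (A hard => B hard), not the reverse.
From A in P, the reduction alone does NOT give B in P: any problem in P trivially reduces to SAT, yet SAT is not known to be in P.
From B NP-hard, the reduction alone does NOT give A NP-hard: again, easy problems reduce to hard ones.
(Here in fact A is NP-complete and B is in P, so no such reduction is known -- its existence would imply P = NP; the analysis concerns only what the assumed reduction would or would not let you conclude.)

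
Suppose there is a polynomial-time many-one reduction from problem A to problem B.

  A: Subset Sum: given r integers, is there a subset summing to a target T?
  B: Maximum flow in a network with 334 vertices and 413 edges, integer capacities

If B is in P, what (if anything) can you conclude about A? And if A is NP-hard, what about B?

A poly-time reduction A <=_p B means any A-instance can be transformed to a B-instance in poly time.
If B is in P: compose the reduction with B's poly-time algorithm to solve A in poly time, so A is in P.
If A is NP-hard: every NP problem reduces to A, which reduces to B; composing reductions, every NP problem reduces to B, so B is NP-hard.
(Here in fact A is NP-complete and B is in P, so no such reduction is known -- its existence would imply P = NP; the analysis concerns only what the assumed reduction would or would not let you conclude.)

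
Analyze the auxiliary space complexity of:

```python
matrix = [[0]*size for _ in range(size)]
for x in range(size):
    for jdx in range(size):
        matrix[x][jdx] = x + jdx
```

Space complexity: O(n^2).
A 2D structure of size n x n is allocated.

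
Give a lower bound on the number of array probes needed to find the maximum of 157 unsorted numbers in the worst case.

Adversary: any unprobed cell could hold a value larger than everything seen so far. If fewer than 157 cells are probed, the adversary places the max in an unprobed cell. So all 157 cells must be examined; together with 157-1 comparisons this is tight.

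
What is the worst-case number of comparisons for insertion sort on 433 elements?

Insertion sort on reverse-sorted input: 1 + 2 + ... + (433-1) = 93528 comparisons.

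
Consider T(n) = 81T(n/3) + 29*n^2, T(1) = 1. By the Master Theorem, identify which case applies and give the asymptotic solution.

a=81, b=3, f(n)=29*n^2.
log_3(81) = 4 > 2.
Since f(n) = O(n^2) is polynomially smaller than n^4, Case 1 applies.
T(n) = Theta(n^4).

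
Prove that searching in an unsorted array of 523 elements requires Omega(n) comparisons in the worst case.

An adversary can always place the target in the last position checked. Until all 523 positions are examined, the target might be in any unchecked position. Therefore 523 comparisons are necessary.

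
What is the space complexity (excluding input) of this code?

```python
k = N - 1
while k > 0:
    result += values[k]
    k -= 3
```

Space complexity: O(1).
Only a constant amount of auxiliary storage is used; nothing grows with n.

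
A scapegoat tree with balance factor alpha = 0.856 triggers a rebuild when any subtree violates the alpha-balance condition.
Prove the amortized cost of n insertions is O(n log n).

Define potential Phi = c * sum of |size(left(v)) - size(right(v))| over all nodes. An insertion at depth d costs O(d) = O(log n) and increases Phi by O(log n). When a rebuild of subtree of size s occurs, it costs O(s) but reduces Phi by Omega(s). With alpha = 0.856, between rebuilds Omega(s) insertions must occur. Amortized cost per insertion: O(log n).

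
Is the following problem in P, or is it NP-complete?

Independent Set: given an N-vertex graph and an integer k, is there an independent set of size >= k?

This problem is NP-complete: complement of Clique (with k part of the input).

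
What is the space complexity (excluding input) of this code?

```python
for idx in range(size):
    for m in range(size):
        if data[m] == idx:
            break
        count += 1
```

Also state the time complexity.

Space complexity: O(1).
Only a constant amount of auxiliary storage is used; nothing grows with n.
Time complexity: O(n^2).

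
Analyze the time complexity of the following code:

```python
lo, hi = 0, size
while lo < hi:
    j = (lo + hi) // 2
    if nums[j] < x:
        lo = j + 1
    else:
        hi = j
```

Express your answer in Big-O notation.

Time complexity: O(log n).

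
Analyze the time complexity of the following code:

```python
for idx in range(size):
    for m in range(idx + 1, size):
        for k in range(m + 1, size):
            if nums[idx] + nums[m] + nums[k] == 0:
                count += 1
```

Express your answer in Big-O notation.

Time complexity: O(n^3).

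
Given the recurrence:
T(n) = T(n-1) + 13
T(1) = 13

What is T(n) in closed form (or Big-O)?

Unrolling: T(n) = T(n-1) + 13 = T(n-2) + 2*13 = ... = T(1) + (n-1)*13 = 13 + (n-1)*13 = 13n.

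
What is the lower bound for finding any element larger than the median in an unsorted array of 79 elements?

To find an element larger than the median of 79 elements, we must see Omega(n) elements. Without seeing enough elements, an adversary can make any unseen element the median.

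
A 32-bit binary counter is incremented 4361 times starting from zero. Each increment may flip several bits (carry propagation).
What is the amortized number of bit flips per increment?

Bit i flips on every 2^i-th increment, so over 4361 increments bit i flips floor(4361/2^i) times. Summing over i: total flips < 2 * 4361. Amortized: < 2 = O(1) per increment.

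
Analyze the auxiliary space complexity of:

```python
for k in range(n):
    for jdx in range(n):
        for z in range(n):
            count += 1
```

Space complexity: O(1).
Only a constant amount of auxiliary storage is used; nothing grows with n.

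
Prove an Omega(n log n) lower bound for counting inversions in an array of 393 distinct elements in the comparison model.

Decision-tree argument: at any leaf, the comparisons made (with transitivity) must totally order all 393 elements -- otherwise some pair (i,j) is unordered, and an adversary can present two inputs agreeing on every comparison made but with that pair flipped, changing the inversion count by 1, so the leaf's output is wrong on one of them. Hence the tree has >= 393! leaves and height >= log_2(393!) = Omega(n log n). Modified merge sort achieves O(n log n).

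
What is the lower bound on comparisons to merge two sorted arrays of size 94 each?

To merge two sorted arrays of size 94, we need at least 187 comparisons in the worst case. An adversary can force every element to be compared.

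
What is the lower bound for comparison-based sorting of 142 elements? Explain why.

A comparison-based sorting algorithm corresponds to a decision tree. With 142! possible permutations, the tree has 142! leaves. The height is at least log_2(142!) = Omega(n log n) by Stirling's approximation.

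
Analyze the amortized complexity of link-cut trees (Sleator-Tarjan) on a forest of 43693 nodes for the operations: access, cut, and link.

Link-cut trees represent the forest using splay trees over preferred paths. With potential Phi = sum over nodes of log(size of virtual subtree), each access on 43693 nodes is O(log 43693) = O(log n) amortized by the splay-tree access lemma. Cut and link are O(1) plus one access.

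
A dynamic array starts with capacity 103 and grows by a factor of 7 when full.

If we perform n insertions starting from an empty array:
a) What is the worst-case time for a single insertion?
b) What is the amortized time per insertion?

(a) Worst-case single insertion: O(n) -- when the array is full at capacity c, the resize copies all c elements, and c can be Theta(n).
(b) Resizes happen at sizes 103, 721, 5047, ... Total copy cost for n insertions: 103 + 721 + ... = O(n) (geometric series with ratio 1/7). Amortized cost per insertion: O(n)/n = O(1).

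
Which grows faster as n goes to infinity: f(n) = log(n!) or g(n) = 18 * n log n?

f(n) = log(n!) and g(n) = 18 * n log n are Theta of each other: Stirling: log(n!) = n log n - n + O(log n) = Theta(n log n); the constant 18 doesn't change the Theta class.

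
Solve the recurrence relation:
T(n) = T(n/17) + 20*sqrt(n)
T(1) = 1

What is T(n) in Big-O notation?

Each level contributes sqrt(n/17^k). Geometric series with ratio 1/sqrt(17) < 1 sums to O(sqrt(n)).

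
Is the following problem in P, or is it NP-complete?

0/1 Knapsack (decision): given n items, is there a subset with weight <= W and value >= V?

This problem is NP-complete: reduces from Subset Sum.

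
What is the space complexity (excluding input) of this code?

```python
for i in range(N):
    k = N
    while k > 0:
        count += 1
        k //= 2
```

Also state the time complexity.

Space complexity: O(1).
Only a constant amount of auxiliary storage is used; nothing grows with n.
Time complexity: O(n log n).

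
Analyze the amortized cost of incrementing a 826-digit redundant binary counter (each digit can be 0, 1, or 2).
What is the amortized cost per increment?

A redundant counter on 826 digits allows digit values 0, 1, 2. Increment adds 1 to the least significant digit and carries any 2 to a 0 plus +1 on the next digit. With potential Phi = (number of 2-digits), each increment does O(1) actual work plus a chain of carries, each of which decreases Phi by 1. Amortized O(1).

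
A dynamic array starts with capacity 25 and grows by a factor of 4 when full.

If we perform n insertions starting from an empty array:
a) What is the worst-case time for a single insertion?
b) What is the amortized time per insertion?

(a) Worst-case single insertion: O(n) -- when the array is full at capacity c, the resize copies all c elements, and c can be Theta(n).
(b) Resizes happen at sizes 25, 100, 400, ... Total copy cost for n insertions: 25 + 100 + ... = O(n) (geometric series with ratio 1/4). Amortized cost per insertion: O(n)/n = O(1).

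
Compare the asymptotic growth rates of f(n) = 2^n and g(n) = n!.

g(n) = n! grows faster: by Stirling n! ~ (n/e)^n sqrt(2*pi*n); (n/e)^n eventually dominates 2^n.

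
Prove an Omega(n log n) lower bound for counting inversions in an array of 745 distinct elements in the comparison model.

Decision-tree argument: at any leaf, the comparisons made (with transitivity) must totally order all 745 elements -- otherwise some pair (i,j) is unordered, and an adversary can present two inputs agreeing on every comparison made but with that pair flipped, changing the inversion count by 1, so the leaf's output is wrong on one of them. Hence the tree has >= 745! leaves and height >= log_2(745!) = Omega(n log n). Modified merge sort achieves O(n log n).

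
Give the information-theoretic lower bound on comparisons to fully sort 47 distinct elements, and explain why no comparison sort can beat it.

A comparison sort is a binary decision tree whose leaves are the 47! = 258623241511168180642964355153611979969197632389120000000000 possible output permutations. A binary tree with L leaves has height >= ceil(log_2(L)). So any comparison sort needs >= ceil(log_2(47!)) = 198 comparisons in the worst case.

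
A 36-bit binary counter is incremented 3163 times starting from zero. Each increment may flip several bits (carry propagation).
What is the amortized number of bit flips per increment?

Bit i flips on every 2^i-th increment, so over 3163 increments bit i flips floor(3163/2^i) times. Summing over i: total flips < 2 * 3163. Amortized: < 2 = O(1) per increment.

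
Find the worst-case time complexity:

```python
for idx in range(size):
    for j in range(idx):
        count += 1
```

Time complexity: O(n^2).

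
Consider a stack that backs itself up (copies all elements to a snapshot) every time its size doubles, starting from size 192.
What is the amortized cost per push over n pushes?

Backups occur at sizes 192, 384, 768, ..., copying 192 + 384 + 768 + ... <= 2n elements total (geometric series). Spread over n pushes, the amortized backup cost is O(1) per push.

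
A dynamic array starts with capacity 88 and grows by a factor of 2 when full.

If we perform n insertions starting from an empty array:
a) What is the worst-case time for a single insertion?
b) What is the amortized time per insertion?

(a) Worst-case single insertion: O(n) -- when the array is full at capacity c, the resize copies all c elements, and c can be Theta(n).
(b) Resizes happen at sizes 88, 176, 352, ... Total copy cost for n insertions: 88 + 176 + ... = O(n) (geometric series with ratio 1/2). Amortized cost per insertion: O(n)/n = O(1).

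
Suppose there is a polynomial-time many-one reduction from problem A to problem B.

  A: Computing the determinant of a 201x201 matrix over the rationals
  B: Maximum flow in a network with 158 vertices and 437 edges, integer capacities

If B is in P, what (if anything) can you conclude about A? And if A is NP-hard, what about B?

A poly-time reduction A <=_p B means any A-instance can be transformed to a B-instance in poly time.
If B is in P: compose the reduction with B's poly-time algorithm to solve A in poly time, so A is in P.
If A is NP-hard: every NP problem reduces to A, which reduces to B; composing reductions, every NP problem reduces to B, so B is NP-hard.
(Here in fact A is P and B is P.)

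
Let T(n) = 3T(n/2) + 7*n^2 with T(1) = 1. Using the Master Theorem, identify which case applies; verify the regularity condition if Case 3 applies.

a=3, b=2, f(n)=7*n^2.
log_2(3) = 1.585 < 2.
f(n) = Omega(n^(1.585+epsilon)) for some epsilon > 0, so Case 3 is the candidate.
Regularity: a*f(n/b) = 3*7*(n/2)^2 = (3/4)*7*n^2 <= c*f(n) with c = 3/4 < 1. Satisfied.
Case 3: T(n) = Theta(n^2).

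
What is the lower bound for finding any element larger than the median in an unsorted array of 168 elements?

To find an element larger than the median of 168 elements, we must see Omega(n) elements. Without seeing enough elements, an adversary can make any unseen element the median.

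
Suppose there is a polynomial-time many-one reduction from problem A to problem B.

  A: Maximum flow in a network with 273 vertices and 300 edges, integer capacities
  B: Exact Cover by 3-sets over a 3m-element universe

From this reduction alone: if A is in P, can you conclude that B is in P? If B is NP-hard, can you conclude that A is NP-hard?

A poly-time reduction A <=_p B transfers tractability DOWN (B easy => A easy) and hardness UP (A hard => B hard), not the reverse.
From A in P, the reduction alone does NOT give B in P: any problem in P trivially reduces to SAT, yet SAT is not known to be in P.
From B NP-hard, the reduction alone does NOT give A NP-hard: again, easy problems reduce to hard ones.
(Here in fact A is P and B is NP-complete.)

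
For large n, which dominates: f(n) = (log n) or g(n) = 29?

f(n) = (log n) grows faster: any unbounded function dominates a constant.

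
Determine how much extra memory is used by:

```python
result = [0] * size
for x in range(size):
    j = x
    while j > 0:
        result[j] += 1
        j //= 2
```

Space complexity: O(n).
Auxiliary storage grows linearly with the input size n in the worst case.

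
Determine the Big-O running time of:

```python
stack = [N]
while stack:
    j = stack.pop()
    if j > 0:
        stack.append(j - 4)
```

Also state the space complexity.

Time complexity: O(n).
Space complexity: O(1).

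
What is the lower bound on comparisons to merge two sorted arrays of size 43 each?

To merge two sorted arrays of size 43, we need at least 85 comparisons in the worst case. An adversary can force every element to be compared.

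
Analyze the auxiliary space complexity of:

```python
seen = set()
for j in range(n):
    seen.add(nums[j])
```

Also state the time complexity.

Space complexity: O(n).
Auxiliary storage grows linearly with the input size n in the worst case.
Time complexity: O(n).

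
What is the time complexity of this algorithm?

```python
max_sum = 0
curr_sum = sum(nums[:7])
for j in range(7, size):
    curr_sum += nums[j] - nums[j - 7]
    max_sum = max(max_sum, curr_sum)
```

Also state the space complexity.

Time complexity: O(n).
Space complexity: O(1).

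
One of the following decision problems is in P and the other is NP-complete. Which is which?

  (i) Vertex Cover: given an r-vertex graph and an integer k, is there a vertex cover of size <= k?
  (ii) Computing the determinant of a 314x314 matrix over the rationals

(i) is NP-complete: one of Karp's 21 NP-complete problems (with k part of the input; for any fixed constant k it is in P).
(ii) is P: Gaussian elimination runs in O(n^3).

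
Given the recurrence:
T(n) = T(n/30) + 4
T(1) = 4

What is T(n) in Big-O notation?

Each step divides n by 30 and adds 4. After log_30(n) steps, T(n) = O(log n).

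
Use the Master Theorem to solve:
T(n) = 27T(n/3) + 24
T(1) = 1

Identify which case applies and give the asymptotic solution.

a=27, b=3, f(n)=24.
log_3(27) = 3 > 0.
Since f(n) = O(n^0) is polynomially smaller than n^3, Case 1 applies.
T(n) = Theta(n^3).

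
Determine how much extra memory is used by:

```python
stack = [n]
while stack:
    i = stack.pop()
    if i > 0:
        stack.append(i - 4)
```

Space complexity: O(1).
Only a constant amount of auxiliary storage is used; nothing grows with n.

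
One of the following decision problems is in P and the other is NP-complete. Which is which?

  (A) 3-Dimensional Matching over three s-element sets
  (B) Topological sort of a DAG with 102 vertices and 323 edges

(A) is NP-complete: one of Karp's 21 NP-complete problems.
(B) is P: DFS-based topological sort runs in O(V+E).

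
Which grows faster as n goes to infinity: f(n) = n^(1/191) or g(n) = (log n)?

f(n) = n^(1/191) grows faster: any positive power of n dominates any polylog.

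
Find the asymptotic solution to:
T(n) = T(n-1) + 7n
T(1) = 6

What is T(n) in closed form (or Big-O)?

Unrolling: T(n) = 6 + 7*(2 + 3 + ... + n) = 6 + 7*(n(n+1)/2 - 1) = O(n^2).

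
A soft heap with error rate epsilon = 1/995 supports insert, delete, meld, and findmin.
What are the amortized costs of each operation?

Soft heaps (Chazelle) allow up to an epsilon = 1/995 fraction of elements to have corrupted (raised) keys. Insert is O(log(1/epsilon)) = O(log 995) amortized -- the structure maintains heap-ordered binary trees of rank bounded by O(log(1/epsilon)). Meld concatenates root lists: O(1) amortized. Delete and findmin are O(1) amortized.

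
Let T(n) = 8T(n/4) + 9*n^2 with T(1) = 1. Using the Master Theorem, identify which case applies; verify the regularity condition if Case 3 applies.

a=8, b=4, f(n)=9*n^2.
log_4(8) = 1.5 < 2.
f(n) = Omega(n^(1.5+epsilon)) for some epsilon > 0, so Case 3 is the candidate.
Regularity: a*f(n/b) = 8*9*(n/4)^2 = (8/16)*9*n^2 <= c*f(n) with c = 8/16 < 1. Satisfied.
Case 3: T(n) = Theta(n^2).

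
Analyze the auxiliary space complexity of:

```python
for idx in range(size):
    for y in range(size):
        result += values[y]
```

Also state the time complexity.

Space complexity: O(1).
Only a constant amount of auxiliary storage is used; nothing grows with n.
Time complexity: O(n^2).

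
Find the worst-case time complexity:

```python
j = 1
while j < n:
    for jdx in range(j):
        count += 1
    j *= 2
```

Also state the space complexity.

Time complexity: O(n).
Space complexity: O(1).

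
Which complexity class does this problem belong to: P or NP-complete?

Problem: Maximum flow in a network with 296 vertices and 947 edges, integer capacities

This problem is in P: Edmonds-Karp / push-relabel run in polynomial time.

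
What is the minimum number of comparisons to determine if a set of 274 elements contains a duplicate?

Determining if 274 elements are all distinct requires Omega(n log n) comparisons in the comparison model. This follows from the element distinctness lower bound.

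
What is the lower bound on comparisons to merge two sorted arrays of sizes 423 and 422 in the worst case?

Adversary: with |423 - 422| <= 1 the inputs can be fully interleaved so that every adjacent pair in the merged output comes from different arrays. Then each of the 844 adjacent pairs must be directly compared, or the algorithm cannot determine their relative order. Standard merge meets this bound.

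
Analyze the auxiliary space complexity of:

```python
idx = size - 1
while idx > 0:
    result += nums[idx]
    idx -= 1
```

Space complexity: O(1).
Only a constant amount of auxiliary storage is used; nothing grows with n.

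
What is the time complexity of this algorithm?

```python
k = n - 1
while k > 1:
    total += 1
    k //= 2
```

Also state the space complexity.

Time complexity: O(log n).
Space complexity: O(1).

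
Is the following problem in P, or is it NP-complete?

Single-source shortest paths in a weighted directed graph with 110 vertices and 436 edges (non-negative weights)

This problem is in P: Dijkstra's algorithm runs in O((V+E) log V).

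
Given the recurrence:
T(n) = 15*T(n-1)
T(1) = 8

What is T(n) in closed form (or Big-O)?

Each step multiplies by 15. T(n) = T(1)*15^(n-1) = 8*15^(n-1).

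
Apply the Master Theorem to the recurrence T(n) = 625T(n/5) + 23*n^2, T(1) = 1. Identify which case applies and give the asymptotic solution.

a=625, b=5, f(n)=23*n^2.
log_5(625) = 4 > 2.
Since f(n) = O(n^2) is polynomially smaller than n^4, Case 1 applies.
T(n) = Theta(n^4).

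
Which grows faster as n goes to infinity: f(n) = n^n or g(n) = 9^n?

f(n) = n^n grows faster: n^n / 9^n = (n/9)^n -> infinity once n > 9.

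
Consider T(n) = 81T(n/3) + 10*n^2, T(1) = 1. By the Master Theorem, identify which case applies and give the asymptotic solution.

a=81, b=3, f(n)=10*n^2.
log_3(81) = 4 > 2.
Since f(n) = O(n^2) is polynomially smaller than n^4, Case 1 applies.
T(n) = Theta(n^4).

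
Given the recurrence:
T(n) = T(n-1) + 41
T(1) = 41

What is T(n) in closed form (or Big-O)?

Unrolling: T(n) = T(n-1) + 41 = T(n-2) + 2*41 = ... = T(1) + (n-1)*41 = 41 + (n-1)*41 = 41n.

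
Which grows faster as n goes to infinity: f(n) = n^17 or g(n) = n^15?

f(n) = n^17 grows faster: n^17/n^15 = n^2 -> infinity.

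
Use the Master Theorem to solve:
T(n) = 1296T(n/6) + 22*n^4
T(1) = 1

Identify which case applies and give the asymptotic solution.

a=1296, b=6, f(n)=22*n^4.
log_6(1296) = 4, so n^(log_b(a)) = n^4.
f(n) = Theta(n^4), so Case 2 applies.
T(n) = Theta(n^4 log n).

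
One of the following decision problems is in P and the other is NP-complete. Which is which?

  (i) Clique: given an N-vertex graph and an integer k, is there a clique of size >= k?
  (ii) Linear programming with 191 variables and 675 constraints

(i) is NP-complete: complement of Independent Set / Vertex Cover (with k part of the input).
(ii) is P: the ellipsoid and interior-point methods run in polynomial time.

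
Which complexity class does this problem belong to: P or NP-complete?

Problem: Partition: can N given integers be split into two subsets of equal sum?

This problem is NP-complete: Subset Sum reduces to it (one of Karp's 21 NP-complete problems).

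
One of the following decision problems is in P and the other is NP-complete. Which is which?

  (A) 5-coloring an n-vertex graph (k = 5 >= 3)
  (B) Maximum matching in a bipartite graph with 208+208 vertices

(A) is NP-complete: graph k-coloring for k>=3 is NP-complete by reduction from 3-SAT.
(B) is P: Hopcroft-Karp runs in O(E sqrt(V)).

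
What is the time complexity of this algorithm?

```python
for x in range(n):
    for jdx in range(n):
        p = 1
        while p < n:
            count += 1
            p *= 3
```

Time complexity: O(n^2 log n).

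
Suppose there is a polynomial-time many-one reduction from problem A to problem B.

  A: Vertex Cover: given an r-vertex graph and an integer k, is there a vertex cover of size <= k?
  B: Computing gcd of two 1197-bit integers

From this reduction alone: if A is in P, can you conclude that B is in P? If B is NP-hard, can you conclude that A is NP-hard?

A poly-time reduction A <=_p B transfers tractability DOWN (B easy => A easy) and hardness UP (A hard => B hard), not the reverse.
From A in P, the reduction alone does NOT give B in P: any problem in P trivially reduces to SAT, yet SAT is not known to be in P.
From B NP-hard, the reduction alone does NOT give A NP-hard: again, easy problems reduce to hard ones.
(Here in fact A is NP-complete and B is in P, so no such reduction is known -- its existence would imply P = NP; the analysis concerns only what the assumed reduction would or would not let you conclude.)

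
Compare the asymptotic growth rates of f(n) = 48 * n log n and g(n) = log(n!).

f(n) = 48 * n log n and g(n) = log(n!) are Theta of each other: Stirling: log(n!) = n log n - n + O(log n) = Theta(n log n); the constant 48 doesn't change the Theta class.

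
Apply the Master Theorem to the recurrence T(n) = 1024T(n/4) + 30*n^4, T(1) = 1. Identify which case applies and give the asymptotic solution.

a=1024, b=4, f(n)=30*n^4.
log_4(1024) = 5 > 4.
Since f(n) = O(n^4) is polynomially smaller than n^5, Case 1 applies.
T(n) = Theta(n^5).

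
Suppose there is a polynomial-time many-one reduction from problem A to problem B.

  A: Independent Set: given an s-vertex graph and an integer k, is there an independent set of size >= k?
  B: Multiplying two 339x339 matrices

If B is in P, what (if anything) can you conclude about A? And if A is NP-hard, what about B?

A poly-time reduction A <=_p B means any A-instance can be transformed to a B-instance in poly time.
If B is in P: compose the reduction with B's poly-time algorithm to solve A in poly time, so A is in P.
If A is NP-hard: every NP problem reduces to A, which reduces to B; composing reductions, every NP problem reduces to B, so B is NP-hard.
(Here in fact A is NP-complete and B is in P, so no such reduction is known -- its existence would imply P = NP; the analysis concerns only what the assumed reduction would or would not let you conclude.)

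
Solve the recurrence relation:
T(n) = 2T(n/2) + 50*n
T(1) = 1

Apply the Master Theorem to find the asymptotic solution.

a=2, b=2, f(n)=50*n. log_2(2) = 1. Case 2: T(n) = O(n log n).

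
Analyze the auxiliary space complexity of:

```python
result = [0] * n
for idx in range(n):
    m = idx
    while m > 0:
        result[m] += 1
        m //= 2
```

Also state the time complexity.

Space complexity: O(n).
Auxiliary storage grows linearly with the input size n in the worst case.
Time complexity: O(n log n).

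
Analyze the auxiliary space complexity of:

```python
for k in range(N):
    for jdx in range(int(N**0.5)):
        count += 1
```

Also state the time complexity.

Space complexity: O(1).
Only a constant amount of auxiliary storage is used; nothing grows with n.
Time complexity: O(n * sqrt(n)).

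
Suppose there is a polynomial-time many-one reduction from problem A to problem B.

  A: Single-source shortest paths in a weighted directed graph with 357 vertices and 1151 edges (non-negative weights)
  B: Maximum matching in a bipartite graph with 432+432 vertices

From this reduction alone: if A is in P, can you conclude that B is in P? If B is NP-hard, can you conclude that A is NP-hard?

A poly-time reduction A <=_p B transfers tractability DOWN (B easy => A easy) and hardness UP (A hard => B hard), not the reverse.
From A in P, the reduction alone does NOT give B in P: any problem in P trivially reduces to SAT, yet SAT is not known to be in P.
From B NP-hard, the reduction alone does NOT give A NP-hard: again, easy problems reduce to hard ones.
(Here in fact A is P and B is P.)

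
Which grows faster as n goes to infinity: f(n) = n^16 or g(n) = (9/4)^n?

g(n) = (9/4)^n grows faster: (9/4)^n is exponential with base 9/4 > 1, dominating every polynomial.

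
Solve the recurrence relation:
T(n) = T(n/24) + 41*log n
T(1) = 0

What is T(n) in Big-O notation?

Each of the log_24(n) levels adds O(log n). T(n) = O(log^2 n).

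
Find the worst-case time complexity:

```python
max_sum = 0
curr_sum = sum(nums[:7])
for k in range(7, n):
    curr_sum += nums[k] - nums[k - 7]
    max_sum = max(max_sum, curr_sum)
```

Time complexity: O(n).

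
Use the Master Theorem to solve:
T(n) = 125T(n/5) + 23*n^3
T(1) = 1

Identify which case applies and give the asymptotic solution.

a=125, b=5, f(n)=23*n^3.
log_5(125) = 3, so n^(log_b(a)) = n^3.
f(n) = Theta(n^3), so Case 2 applies.
T(n) = Theta(n^3 log n).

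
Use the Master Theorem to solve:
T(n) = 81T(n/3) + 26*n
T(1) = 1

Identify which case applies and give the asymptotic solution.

a=81, b=3, f(n)=26*n.
log_3(81) = 4 > 1.
Since f(n) = O(n^1) is polynomially smaller than n^4, Case 1 applies.
T(n) = Theta(n^4).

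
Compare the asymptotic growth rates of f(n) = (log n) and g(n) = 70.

f(n) = (log n) grows faster: any unbounded function dominates a constant.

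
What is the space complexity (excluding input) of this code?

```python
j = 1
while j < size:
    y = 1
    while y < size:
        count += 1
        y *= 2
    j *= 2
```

Space complexity: O(1).
Only a constant amount of auxiliary storage is used; nothing grows with n.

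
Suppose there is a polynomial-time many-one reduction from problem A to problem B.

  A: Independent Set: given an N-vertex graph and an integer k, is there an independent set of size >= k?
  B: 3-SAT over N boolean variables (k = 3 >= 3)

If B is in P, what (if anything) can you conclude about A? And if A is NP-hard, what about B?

A poly-time reduction A <=_p B means any A-instance can be transformed to a B-instance in poly time.
If B is in P: compose the reduction with B's poly-time algorithm to solve A in poly time, so A is in P.
If A is NP-hard: every NP problem reduces to A, which reduces to B; composing reductions, every NP problem reduces to B, so B is NP-hard.
(Here in fact A is NP-complete and B is NP-complete.)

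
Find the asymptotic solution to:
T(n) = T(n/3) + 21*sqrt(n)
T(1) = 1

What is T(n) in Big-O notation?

Each level contributes sqrt(n/3^k). Geometric series with ratio 1/sqrt(3) < 1 sums to O(sqrt(n)).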